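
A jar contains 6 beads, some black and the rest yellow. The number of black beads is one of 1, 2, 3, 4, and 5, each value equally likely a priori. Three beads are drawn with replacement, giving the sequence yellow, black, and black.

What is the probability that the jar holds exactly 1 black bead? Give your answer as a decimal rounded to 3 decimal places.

0.048

The likelihood of the observed sequence under each hypothesis: P(data | r = 1) = (5/6)(1/6)(1/6) = 5/216; P(data | r = 2) = (4/6)(2/6)(2/6) = 2/27; P(data | r = 3) = (3/6)(3/6)(3/6) = 1/8; P(data | r = 4) = (2/6)(4/6)(4/6) = 4/27; P(data | r = 5) = (1/6)(5/6)(5/6) = 25/216.
The prior-weighted likelihoods are 1/5 · 5/216 = 1/216, 1/5 · 2/27 = 2/135, 1/5 · 1/8 = 1/40, 1/5 · 4/27 = 4/135, 1/5 · 25/216 = 5/216; these sum to 7/72.
So P(r = 1 | data) = (1/216) / (7/72) = 1/21.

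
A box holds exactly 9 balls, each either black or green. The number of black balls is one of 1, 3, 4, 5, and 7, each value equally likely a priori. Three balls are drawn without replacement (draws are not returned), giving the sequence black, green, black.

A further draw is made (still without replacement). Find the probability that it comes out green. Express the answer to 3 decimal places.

Under each hypothesis, the probability of the observed sequence is: P(data | r = 1) = (1/9)(8/8)(0/7) = 0; P(data | r = 3) = (3/9)(6/8)(2/7) = 1/14; P(data | r = 4) = (4/9)(5/8)(3/7) = 5/42; P(data | r = 5) = (5/9)(4/8)(4/7) = 10/63; P(data | r = 7) = (7/9)(2/8)(6/7) = 1/6.
The prior-weighted likelihoods are 1/5 · 0 = 0, 1/5 · 1/14 = 1/70, 1/5 · 5/42 = 1/42, 1/5 · 10/63 = 2/63, 1/5 · 1/6 = 1/30; with total 13/126.
The posterior is then P(r = 1 | data) = 0, P(r = 3 | data) = 9/65, P(r = 4 | data) = 3/13, P(r = 5 | data) = 4/13, P(r = 7 | data) = 21/65.
The predictive probability is P(green next | data) = (5/6)(9/65) + (2/3)(3/13) + (1/2)(4/13) + (1/6)(21/65) = 31/65.

0.477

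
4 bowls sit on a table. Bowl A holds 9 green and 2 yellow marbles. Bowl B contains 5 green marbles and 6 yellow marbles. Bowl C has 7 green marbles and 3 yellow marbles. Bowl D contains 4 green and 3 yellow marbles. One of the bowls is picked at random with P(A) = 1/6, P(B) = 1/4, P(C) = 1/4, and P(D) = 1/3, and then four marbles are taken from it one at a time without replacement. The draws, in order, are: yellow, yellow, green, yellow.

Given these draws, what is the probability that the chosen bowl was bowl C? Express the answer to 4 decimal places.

0.0682

The likelihood of the observed sequence under each hypothesis: P(data | bowl A) = (2/11)(1/10)(9/9)(0/8) = 0; P(data | bowl B) = (6/11)(5/10)(5/9)(4/8) = 0.075758; P(data | bowl C) = (3/10)(2/9)(7/8)(1/7) = 0.0083333; P(data | bowl D) = (3/7)(2/6)(4/5)(1/4) = 0.028571.
Multiplying each by its prior: 1/6 · 0 = 0, 1/4 · 0.075758 = 0.018939, 1/4 · 0.0083333 = 0.0020833, 1/3 · 0.028571 = 0.0095238; these sum to 0.030547.
By Bayes' rule, P(bowl C | data) = (0.0020833) / (0.030547) = 0.068202.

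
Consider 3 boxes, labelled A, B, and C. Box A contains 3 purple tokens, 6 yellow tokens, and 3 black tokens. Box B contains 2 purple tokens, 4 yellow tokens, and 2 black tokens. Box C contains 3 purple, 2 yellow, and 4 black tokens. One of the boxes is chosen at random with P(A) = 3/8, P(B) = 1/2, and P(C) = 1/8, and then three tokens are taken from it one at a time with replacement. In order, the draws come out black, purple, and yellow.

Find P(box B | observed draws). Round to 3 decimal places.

Compute the likelihood of the observed sequence for each case: P(data | box A) = (3/12)(3/12)(6/12) = 0.03125; P(data | box B) = (2/8)(2/8)(4/8) = 0.03125; P(data | box C) = (4/9)(3/9)(2/9) = 0.032922.
Weighting by the prior gives 3/8 · 0.03125 = 0.011719, 1/2 · 0.03125 = 0.015625, 1/8 · 0.032922 = 0.0041152; with total 0.031459.
Hence P(box B | data) = (0.015625) / (0.031459) = 0.49668.

0.497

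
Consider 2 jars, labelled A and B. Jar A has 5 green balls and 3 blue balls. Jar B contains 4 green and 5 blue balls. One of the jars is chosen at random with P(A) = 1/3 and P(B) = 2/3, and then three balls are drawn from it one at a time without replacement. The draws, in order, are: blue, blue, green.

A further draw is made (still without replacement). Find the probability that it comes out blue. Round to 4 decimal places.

0.4341

Under each hypothesis, the probability of the observed sequence is: P(data | jar A) = (3/8)(2/7)(5/6) = 0.089286; P(data | jar B) = (5/9)(4/8)(4/7) = 0.15873.
Multiplying each by its prior: 1/3 · 0.089286 = 0.029762, 2/3 · 0.15873 = 0.10582; these sum to 0.13558.
Dividing through by the total gives posterior P(jar A | data) = 0.21951, P(jar B | data) = 0.78049.
The predictive probability is P(blue next | data) = (1/5)(0.21951) + (1/2)(0.78049) = 0.43415.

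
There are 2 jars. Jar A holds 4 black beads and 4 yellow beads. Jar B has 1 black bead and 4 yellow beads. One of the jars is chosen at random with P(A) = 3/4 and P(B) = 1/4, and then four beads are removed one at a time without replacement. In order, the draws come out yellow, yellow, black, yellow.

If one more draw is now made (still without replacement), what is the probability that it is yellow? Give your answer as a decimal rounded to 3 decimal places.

0.654

Under each hypothesis, the probability of the observed sequence is: P(data | jar A) = (4/8)(3/7)(4/6)(2/5) = 2/35; P(data | jar B) = (4/5)(3/4)(1/3)(2/2) = 1/5.
Multiplying each by its prior: 3/4 · 2/35 = 3/70, 1/4 · 1/5 = 1/20; summing to 13/140.
Dividing through by the total gives posterior P(jar A | data) = 6/13, P(jar B | data) = 7/13.
So P(yellow next | data) = Σ P(yellow next | H) P(H | data) = (1/4)(6/13) + (1)(7/13) = 17/26.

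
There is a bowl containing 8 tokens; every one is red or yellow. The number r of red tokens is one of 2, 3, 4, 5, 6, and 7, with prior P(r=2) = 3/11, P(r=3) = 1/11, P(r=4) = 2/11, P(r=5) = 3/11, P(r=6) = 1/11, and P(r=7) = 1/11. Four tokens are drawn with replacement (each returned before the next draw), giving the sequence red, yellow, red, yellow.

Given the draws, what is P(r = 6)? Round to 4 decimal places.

0.0707

Compute the likelihood of the observed sequence for each case: P(data | r = 2) = (2/8)(6/8)(2/8)(6/8) = 0.035156; P(data | r = 3) = (3/8)(5/8)(3/8)(5/8) = 0.054932; P(data | r = 4) = (4/8)(4/8)(4/8)(4/8) = 0.0625; P(data | r = 5) = (5/8)(3/8)(5/8)(3/8) = 0.054932; P(data | r = 6) = (6/8)(2/8)(6/8)(2/8) = 0.035156; P(data | r = 7) = (7/8)(1/8)(7/8)(1/8) = 0.011963.
Multiplying each by its prior: 3/11 · 0.035156 = 0.0095881, 1/11 · 0.054932 = 0.0049938, 2/11 · 0.0625 = 0.011364, 3/11 · 0.054932 = 0.014981, 1/11 · 0.035156 = 0.003196, 1/11 · 0.011963 = 0.0010875; summing to 0.04521.
Hence P(r = 6 | data) = (0.003196) / (0.04521) = 0.070692.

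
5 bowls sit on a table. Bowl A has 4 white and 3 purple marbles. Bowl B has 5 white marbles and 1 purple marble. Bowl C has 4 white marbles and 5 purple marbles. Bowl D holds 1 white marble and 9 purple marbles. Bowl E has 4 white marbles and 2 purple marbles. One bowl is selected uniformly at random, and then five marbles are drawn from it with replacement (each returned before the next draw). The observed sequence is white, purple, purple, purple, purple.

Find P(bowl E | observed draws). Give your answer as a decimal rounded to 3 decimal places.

0.060

Compute the likelihood of the observed sequence for each case: P(data | bowl A) = (4/7)(3/7)(3/7)(3/7)(3/7) = 0.019278; P(data | bowl B) = (5/6)(1/6)(1/6)(1/6)(1/6) = 0.000643; P(data | bowl C) = (4/9)(5/9)(5/9)(5/9)(5/9) = 0.042338; P(data | bowl D) = (1/10)(9/10)(9/10)(9/10)(9/10) = 0.06561; P(data | bowl E) = (4/6)(2/6)(2/6)(2/6)(2/6) = 0.0082305.
The prior-weighted likelihoods are 1/5 · 0.019278 = 0.0038555, 1/5 · 0.000643 = 0.0001286, 1/5 · 0.042338 = 0.0084675, 1/5 · 0.06561 = 0.013122, 1/5 · 0.0082305 = 0.0016461; with total 0.02722.
Hence P(bowl E | data) = (0.0016461) / (0.02722) = 0.060474.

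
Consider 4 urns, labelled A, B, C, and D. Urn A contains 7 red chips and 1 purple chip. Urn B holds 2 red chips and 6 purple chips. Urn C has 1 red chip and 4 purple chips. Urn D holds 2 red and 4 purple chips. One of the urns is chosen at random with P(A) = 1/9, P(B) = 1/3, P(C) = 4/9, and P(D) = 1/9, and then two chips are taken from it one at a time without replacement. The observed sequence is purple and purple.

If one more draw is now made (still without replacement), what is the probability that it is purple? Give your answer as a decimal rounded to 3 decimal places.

0.652

The likelihood of the observed sequence under each hypothesis: P(data | urn A) = (1/8)(0/7) = 0; P(data | urn B) = (6/8)(5/7) = 0.53571; P(data | urn C) = (4/5)(3/4) = 0.6; P(data | urn D) = (4/6)(3/5) = 0.4.
Weighting by the prior gives 1/9 · 0 = 0, 1/3 · 0.53571 = 0.17857, 4/9 · 0.6 = 0.26667, 1/9 · 0.4 = 0.044444; summing to 0.48968.
Dividing through by the total gives posterior P(urn A | data) = 0, P(urn B | data) = 0.36467, P(urn C | data) = 0.54457, P(urn D | data) = 0.090762.
The predictive probability is P(purple next | data) = (2/3)(0.36467) + (2/3)(0.54457) + (1/2)(0.090762) = 0.65154.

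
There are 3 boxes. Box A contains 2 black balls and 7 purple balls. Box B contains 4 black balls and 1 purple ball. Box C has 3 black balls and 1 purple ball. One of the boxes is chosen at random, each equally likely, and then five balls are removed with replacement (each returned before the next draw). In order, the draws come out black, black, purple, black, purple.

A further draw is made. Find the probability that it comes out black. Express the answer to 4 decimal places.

Compute the likelihood of the observed sequence for each case: P(data | box A) = (2/9)(2/9)(7/9)(2/9)(7/9) = 0.0066386; P(data | box B) = (4/5)(4/5)(1/5)(4/5)(1/5) = 0.02048; P(data | box C) = (3/4)(3/4)(1/4)(3/4)(1/4) = 0.026367.
Multiplying each by its prior: 1/3 · 0.0066386 = 0.0022129, 1/3 · 0.02048 = 0.0068267, 1/3 · 0.026367 = 0.0087891; with total 0.017829.
Normalising, the posterior is P(box A | data) = 0.12412, P(box B | data) = 0.38291, P(box C | data) = 0.49298.
So P(black next | data) = Σ P(black next | H) P(H | data) = (2/9)(0.12412) + (4/5)(0.38291) + (3/4)(0.49298) = 0.70364.

0.7036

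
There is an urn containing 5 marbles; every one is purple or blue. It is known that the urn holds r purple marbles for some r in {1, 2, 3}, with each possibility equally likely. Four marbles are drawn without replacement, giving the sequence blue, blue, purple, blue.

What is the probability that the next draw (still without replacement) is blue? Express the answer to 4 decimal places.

0.6667

For each hypothesis, P(data | H) works out to: P(data | r = 1) = (4/5)(3/4)(1/3)(2/2) = 1/5; P(data | r = 2) = (3/5)(2/4)(2/3)(1/2) = 1/10; P(data | r = 3) = (2/5)(1/4)(3/3)(0/2) = 0.
Weighting by the prior gives 1/3 · 1/5 = 1/15, 1/3 · 1/10 = 1/30, 1/3 · 0 = 0; summing to 1/10.
The posterior is then P(r = 1 | data) = 2/3, P(r = 2 | data) = 1/3, P(r = 3 | data) = 0.
Averaging over the posterior, P(blue next | data) = (1)(2/3) + (0)(1/3) = 2/3.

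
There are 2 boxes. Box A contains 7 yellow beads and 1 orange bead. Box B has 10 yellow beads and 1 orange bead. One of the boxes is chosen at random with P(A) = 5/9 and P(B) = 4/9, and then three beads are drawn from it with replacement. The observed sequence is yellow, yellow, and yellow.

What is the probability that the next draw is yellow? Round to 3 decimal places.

0.891

Compute the likelihood of the observed sequence for each case: P(data | box A) = (7/8)(7/8)(7/8) = 0.66992; P(data | box B) = (10/11)(10/11)(10/11) = 0.75131.
Weighting by the prior gives 5/9 · 0.66992 = 0.37218, 4/9 · 0.75131 = 0.33392; summing to 0.7061.
The posterior is then P(box A | data) = 0.52709, P(box B | data) = 0.47291.
Averaging over the posterior, P(yellow next | data) = (7/8)(0.52709) + (10/11)(0.47291) = 0.89112.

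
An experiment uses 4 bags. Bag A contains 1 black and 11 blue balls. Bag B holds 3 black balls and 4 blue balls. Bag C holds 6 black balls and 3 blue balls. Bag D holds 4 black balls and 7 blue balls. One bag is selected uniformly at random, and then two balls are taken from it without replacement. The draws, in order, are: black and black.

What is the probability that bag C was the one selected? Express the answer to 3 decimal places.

0.623

Under each hypothesis, the probability of the observed sequence is: P(data | bag A) = (1/12)(0/11) = 0; P(data | bag B) = (3/7)(2/6) = 0.14286; P(data | bag C) = (6/9)(5/8) = 0.41667; P(data | bag D) = (4/11)(3/10) = 0.10909.
Multiplying each by its prior: 1/4 · 0 = 0, 1/4 · 0.14286 = 0.035714, 1/4 · 0.41667 = 0.10417, 1/4 · 0.10909 = 0.027273; summing to 0.16715.
By Bayes' rule, P(bag C | data) = (0.10417) / (0.16715) = 0.62318.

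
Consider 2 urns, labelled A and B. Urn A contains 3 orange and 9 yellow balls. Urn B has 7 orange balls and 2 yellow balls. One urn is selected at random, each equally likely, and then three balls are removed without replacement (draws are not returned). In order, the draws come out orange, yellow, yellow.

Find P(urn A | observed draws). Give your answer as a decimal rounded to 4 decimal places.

0.8549

For each hypothesis, P(data | H) works out to: P(data | urn A) = (3/12)(9/11)(8/10) = 0.16364; P(data | urn B) = (7/9)(2/8)(1/7) = 0.027778.
Weighting by the prior gives 1/2 · 0.16364 = 0.081818, 1/2 · 0.027778 = 0.013889; summing to 0.095707.
Hence P(urn A | data) = (0.081818) / (0.095707) = 0.85488.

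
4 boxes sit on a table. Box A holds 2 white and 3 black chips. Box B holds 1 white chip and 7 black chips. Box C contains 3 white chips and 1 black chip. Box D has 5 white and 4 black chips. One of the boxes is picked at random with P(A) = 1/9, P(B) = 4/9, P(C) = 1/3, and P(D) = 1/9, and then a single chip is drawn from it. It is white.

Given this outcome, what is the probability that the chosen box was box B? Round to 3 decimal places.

Under each hypothesis, the probability of this draw is: P(data | box A) = (2/5) = 0.4; P(data | box B) = (1/8) = 0.125; P(data | box C) = (3/4) = 0.75; P(data | box D) = (5/9) = 0.55556.
Multiplying each by its prior: 1/9 · 0.4 = 0.044444, 4/9 · 0.125 = 0.055556, 1/3 · 0.75 = 0.25, 1/9 · 0.55556 = 0.061728; with total 0.41173.
By Bayes' rule, P(box B | data) = (0.055556) / (0.41173) = 0.13493.

0.135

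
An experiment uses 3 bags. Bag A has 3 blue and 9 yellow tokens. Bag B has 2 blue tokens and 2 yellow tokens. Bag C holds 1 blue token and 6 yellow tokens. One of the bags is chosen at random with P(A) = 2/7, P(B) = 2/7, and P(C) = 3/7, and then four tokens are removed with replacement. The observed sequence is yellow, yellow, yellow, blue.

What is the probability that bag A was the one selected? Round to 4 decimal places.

0.3482

The likelihood of the observed sequence under each hypothesis: P(data | bag A) = (9/12)(9/12)(9/12)(3/12) = 0.10547; P(data | bag B) = (2/4)(2/4)(2/4)(2/4) = 0.0625; P(data | bag C) = (6/7)(6/7)(6/7)(1/7) = 0.089963.
Weighting by the prior gives 2/7 · 0.10547 = 0.030134, 2/7 · 0.0625 = 0.017857, 3/7 · 0.089963 = 0.038555; with total 0.086546.
So P(bag A | data) = (0.030134) / (0.086546) = 0.34818.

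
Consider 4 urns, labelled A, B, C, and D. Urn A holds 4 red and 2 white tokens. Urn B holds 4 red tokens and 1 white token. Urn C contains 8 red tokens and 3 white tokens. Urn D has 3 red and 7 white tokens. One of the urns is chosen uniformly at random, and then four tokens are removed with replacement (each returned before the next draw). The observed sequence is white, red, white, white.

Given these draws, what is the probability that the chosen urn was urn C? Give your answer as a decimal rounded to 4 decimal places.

0.0992

The likelihood of the observed sequence under each hypothesis: P(data | urn A) = (2/6)(4/6)(2/6)(2/6) = 0.024691; P(data | urn B) = (1/5)(4/5)(1/5)(1/5) = 0.0064; P(data | urn C) = (3/11)(8/11)(3/11)(3/11) = 0.014753; P(data | urn D) = (7/10)(3/10)(7/10)(7/10) = 0.1029.
Multiplying each by its prior: 1/4 · 0.024691 = 0.0061728, 1/4 · 0.0064 = 0.0016, 1/4 · 0.014753 = 0.0036883, 1/4 · 0.1029 = 0.025725; these sum to 0.037186.
Therefore the posterior P(urn C | data) = (0.0036883) / (0.037186) = 0.099184.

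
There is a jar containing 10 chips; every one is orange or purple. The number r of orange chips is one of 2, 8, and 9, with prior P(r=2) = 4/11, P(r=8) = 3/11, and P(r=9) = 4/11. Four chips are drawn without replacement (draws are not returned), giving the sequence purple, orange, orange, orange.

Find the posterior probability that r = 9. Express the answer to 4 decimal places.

Under each hypothesis, the probability of the observed sequence is: P(data | r = 2) = (8/10)(2/9)(1/8)(0/7) = 0; P(data | r = 8) = (2/10)(8/9)(7/8)(6/7) = 2/15; P(data | r = 9) = (1/10)(9/9)(8/8)(7/7) = 1/10.
Weighting by the prior gives 4/11 · 0 = 0, 3/11 · 2/15 = 2/55, 4/11 · 1/10 = 2/55; these sum to 4/55.
Hence P(r = 9 | data) = (2/55) / (4/55) = 1/2.

0.5000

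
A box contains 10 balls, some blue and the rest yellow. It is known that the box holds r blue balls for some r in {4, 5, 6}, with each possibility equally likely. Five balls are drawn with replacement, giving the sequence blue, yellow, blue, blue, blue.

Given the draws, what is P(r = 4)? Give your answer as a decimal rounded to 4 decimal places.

Compute the likelihood of the observed sequence for each case: P(data | r = 4) = (4/10)(6/10)(4/10)(4/10)(4/10) = 0.01536; P(data | r = 5) = (5/10)(5/10)(5/10)(5/10)(5/10) = 0.03125; P(data | r = 6) = (6/10)(4/10)(6/10)(6/10)(6/10) = 0.05184.
Multiplying each by its prior: 1/3 · 0.01536 = 0.00512, 1/3 · 0.03125 = 0.010417, 1/3 · 0.05184 = 0.01728; summing to 0.032817.
By Bayes' rule, P(r = 4 | data) = (0.00512) / (0.032817) = 0.15602.

0.1560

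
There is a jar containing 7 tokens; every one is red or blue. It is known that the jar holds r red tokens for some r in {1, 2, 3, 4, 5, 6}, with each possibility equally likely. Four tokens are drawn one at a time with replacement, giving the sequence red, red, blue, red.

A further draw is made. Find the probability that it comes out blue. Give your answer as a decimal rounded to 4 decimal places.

For each hypothesis, P(data | H) works out to: P(data | r = 1) = (1/7)(1/7)(6/7)(1/7) = 0.002499; P(data | r = 2) = (2/7)(2/7)(5/7)(2/7) = 0.01666; P(data | r = 3) = (3/7)(3/7)(4/7)(3/7) = 0.044981; P(data | r = 4) = (4/7)(4/7)(3/7)(4/7) = 0.079967; P(data | r = 5) = (5/7)(5/7)(2/7)(5/7) = 0.10412; P(data | r = 6) = (6/7)(6/7)(1/7)(6/7) = 0.089963.
Weighting by the prior gives 1/6 · 0.002499 = 0.00041649, 1/6 · 0.01666 = 0.0027766, 1/6 · 0.044981 = 0.0074969, 1/6 · 0.079967 = 0.013328, 1/6 · 0.10412 = 0.017354, 1/6 · 0.089963 = 0.014994; with total 0.056365.
Normalising, the posterior is P(r = 1 | data) = 0.0073892, P(r = 2 | data) = 0.049261, P(r = 3 | data) = 0.133, P(r = 4 | data) = 0.23645, P(r = 5 | data) = 0.30788, P(r = 6 | data) = 0.26601.
Averaging over the posterior, P(blue next | data) = (6/7)(0.0073892) + (5/7)(0.049261) + (4/7)(0.133) + (3/7)(0.23645) + (2/7)(0.30788) + (1/7)(0.26601) = 0.34483.

0.3448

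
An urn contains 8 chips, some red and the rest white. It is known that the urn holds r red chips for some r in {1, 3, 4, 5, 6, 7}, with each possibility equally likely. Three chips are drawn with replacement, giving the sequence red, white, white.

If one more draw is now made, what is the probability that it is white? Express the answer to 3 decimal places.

0.551

Under each hypothesis, the probability of the observed sequence is: P(data | r = 1) = (1/8)(7/8)(7/8) = 0.095703; P(data | r = 3) = (3/8)(5/8)(5/8) = 0.14648; P(data | r = 4) = (4/8)(4/8)(4/8) = 0.125; P(data | r = 5) = (5/8)(3/8)(3/8) = 0.087891; P(data | r = 6) = (6/8)(2/8)(2/8) = 0.046875; P(data | r = 7) = (7/8)(1/8)(1/8) = 0.013672.
Weighting by the prior gives 1/6 · 0.095703 = 0.015951, 1/6 · 0.14648 = 0.024414, 1/6 · 0.125 = 0.020833, 1/6 · 0.087891 = 0.014648, 1/6 · 0.046875 = 0.0078125, 1/6 · 0.013672 = 0.0022786; these sum to 0.085938.
Normalising, the posterior is P(r = 1 | data) = 0.18561, P(r = 3 | data) = 0.28409, P(r = 4 | data) = 0.24242, P(r = 5 | data) = 0.17045, P(r = 6 | data) = 0.090909, P(r = 7 | data) = 0.026515.
Averaging over the posterior, P(white next | data) = (7/8)(0.18561) + (5/8)(0.28409) + (1/2)(0.24242) + (3/8)(0.17045) + (1/4)(0.090909) + (1/8)(0.026515) = 0.55114.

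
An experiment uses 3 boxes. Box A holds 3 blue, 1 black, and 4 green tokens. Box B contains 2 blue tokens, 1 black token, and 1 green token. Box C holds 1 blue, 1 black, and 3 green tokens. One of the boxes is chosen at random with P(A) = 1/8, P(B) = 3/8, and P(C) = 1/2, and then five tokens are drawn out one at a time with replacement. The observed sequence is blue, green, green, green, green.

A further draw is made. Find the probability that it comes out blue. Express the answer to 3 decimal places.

Compute the likelihood of the observed sequence for each case: P(data | box A) = (3/8)(4/8)(4/8)(4/8)(4/8) = 0.023438; P(data | box B) = (2/4)(1/4)(1/4)(1/4)(1/4) = 0.0019531; P(data | box C) = (1/5)(3/5)(3/5)(3/5)(3/5) = 0.02592.
Multiplying each by its prior: 1/8 · 0.023438 = 0.0029297, 3/8 · 0.0019531 = 0.00073242, 1/2 · 0.02592 = 0.01296; these sum to 0.016622.
The posterior is then P(box A | data) = 0.17625, P(box B | data) = 0.044063, P(box C | data) = 0.77968.
So P(blue next | data) = Σ P(blue next | H) P(H | data) = (3/8)(0.17625) + (1/2)(0.044063) + (1/5)(0.77968) = 0.24406.

0.244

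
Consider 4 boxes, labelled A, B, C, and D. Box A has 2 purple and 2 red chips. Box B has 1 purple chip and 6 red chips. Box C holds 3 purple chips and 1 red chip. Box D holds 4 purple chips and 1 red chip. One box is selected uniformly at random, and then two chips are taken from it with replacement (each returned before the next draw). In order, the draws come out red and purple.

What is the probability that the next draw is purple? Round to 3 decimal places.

0.571

The likelihood of the observed sequence under each hypothesis: P(data | box A) = (2/4)(2/4) = 0.25; P(data | box B) = (6/7)(1/7) = 0.12245; P(data | box C) = (1/4)(3/4) = 0.1875; P(data | box D) = (1/5)(4/5) = 0.16.
Multiplying each by its prior: 1/4 · 0.25 = 0.0625, 1/4 · 0.12245 = 0.030612, 1/4 · 0.1875 = 0.046875, 1/4 · 0.16 = 0.04; summing to 0.17999.
Normalising, the posterior is P(box A | data) = 0.34725, P(box B | data) = 0.17008, P(box C | data) = 0.26044, P(box D | data) = 0.22224.
So P(purple next | data) = Σ P(purple next | H) P(H | data) = (1/2)(0.34725) + (1/7)(0.17008) + (3/4)(0.26044) + (4/5)(0.22224) = 0.57104.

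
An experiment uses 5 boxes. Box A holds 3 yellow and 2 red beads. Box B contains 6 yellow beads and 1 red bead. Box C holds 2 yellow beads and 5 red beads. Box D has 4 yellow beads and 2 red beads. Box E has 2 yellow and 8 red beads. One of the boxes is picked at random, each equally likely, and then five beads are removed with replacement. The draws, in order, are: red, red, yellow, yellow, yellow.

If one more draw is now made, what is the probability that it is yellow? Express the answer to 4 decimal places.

0.5970

Compute the likelihood of the observed sequence for each case: P(data | box A) = (2/5)(2/5)(3/5)(3/5)(3/5) = 0.03456; P(data | box B) = (1/7)(1/7)(6/7)(6/7)(6/7) = 0.012852; P(data | box C) = (5/7)(5/7)(2/7)(2/7)(2/7) = 0.0119; P(data | box D) = (2/6)(2/6)(4/6)(4/6)(4/6) = 0.032922; P(data | box E) = (8/10)(8/10)(2/10)(2/10)(2/10) = 0.00512.
Weighting by the prior gives 1/5 · 0.03456 = 0.006912, 1/5 · 0.012852 = 0.0025704, 1/5 · 0.0119 = 0.00238, 1/5 · 0.032922 = 0.0065844, 1/5 · 0.00512 = 0.001024; summing to 0.019471.
The posterior is then P(box A | data) = 0.355, P(box B | data) = 0.13201, P(box C | data) = 0.12223, P(box D | data) = 0.33817, P(box E | data) = 0.052592.
So P(yellow next | data) = Σ P(yellow next | H) P(H | data) = (3/5)(0.355) + (6/7)(0.13201) + (2/7)(0.12223) + (2/3)(0.33817) + (1/5)(0.052592) = 0.59704.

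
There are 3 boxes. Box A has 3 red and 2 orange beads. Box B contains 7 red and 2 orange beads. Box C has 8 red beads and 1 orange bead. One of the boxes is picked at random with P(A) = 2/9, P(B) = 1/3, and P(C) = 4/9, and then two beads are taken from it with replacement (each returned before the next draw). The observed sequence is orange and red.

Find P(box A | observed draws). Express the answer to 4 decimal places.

0.3444

For each hypothesis, P(data | H) works out to: P(data | box A) = (2/5)(3/5) = 0.24; P(data | box B) = (2/9)(7/9) = 0.17284; P(data | box C) = (1/9)(8/9) = 0.098765.
Weighting by the prior gives 2/9 · 0.24 = 0.053333, 1/3 · 0.17284 = 0.057613, 4/9 · 0.098765 = 0.043896; these sum to 0.15484.
By Bayes' rule, P(box A | data) = (0.053333) / (0.15484) = 0.34444.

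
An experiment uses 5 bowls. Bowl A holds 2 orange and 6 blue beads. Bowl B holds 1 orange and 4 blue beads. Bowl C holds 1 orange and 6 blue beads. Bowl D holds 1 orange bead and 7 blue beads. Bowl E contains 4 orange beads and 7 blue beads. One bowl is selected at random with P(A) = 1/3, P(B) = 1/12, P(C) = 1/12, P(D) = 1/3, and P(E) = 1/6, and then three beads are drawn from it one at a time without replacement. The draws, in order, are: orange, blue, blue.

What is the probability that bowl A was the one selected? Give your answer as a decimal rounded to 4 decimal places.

0.3766

For each hypothesis, P(data | H) works out to: P(data | bowl A) = (2/8)(6/7)(5/6) = 0.17857; P(data | bowl B) = (1/5)(4/4)(3/3) = 0.2; P(data | bowl C) = (1/7)(6/6)(5/5) = 0.14286; P(data | bowl D) = (1/8)(7/7)(6/6) = 0.125; P(data | bowl E) = (4/11)(7/10)(6/9) = 0.1697.
Multiplying each by its prior: 1/3 · 0.17857 = 0.059524, 1/12 · 0.2 = 0.016667, 1/12 · 0.14286 = 0.011905, 1/3 · 0.125 = 0.041667, 1/6 · 0.1697 = 0.028283; these sum to 0.15804.
So P(bowl A | data) = (0.059524) / (0.15804) = 0.37663.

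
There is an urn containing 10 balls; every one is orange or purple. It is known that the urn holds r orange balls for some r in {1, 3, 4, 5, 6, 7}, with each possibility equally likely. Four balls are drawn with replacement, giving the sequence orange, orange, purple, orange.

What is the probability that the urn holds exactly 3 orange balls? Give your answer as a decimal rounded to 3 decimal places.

Compute the likelihood of the observed sequence for each case: P(data | r = 1) = (1/10)(1/10)(9/10)(1/10) = 0.0009; P(data | r = 3) = (3/10)(3/10)(7/10)(3/10) = 0.0189; P(data | r = 4) = (4/10)(4/10)(6/10)(4/10) = 0.0384; P(data | r = 5) = (5/10)(5/10)(5/10)(5/10) = 0.0625; P(data | r = 6) = (6/10)(6/10)(4/10)(6/10) = 0.0864; P(data | r = 7) = (7/10)(7/10)(3/10)(7/10) = 0.1029.
Multiplying each by its prior: 1/6 · 0.0009 = 0.00015, 1/6 · 0.0189 = 0.00315, 1/6 · 0.0384 = 0.0064, 1/6 · 0.0625 = 0.010417, 1/6 · 0.0864 = 0.0144, 1/6 · 0.1029 = 0.01715; these sum to 0.051667.
By Bayes' rule, P(r = 3 | data) = (0.00315) / (0.051667) = 0.060968.

0.061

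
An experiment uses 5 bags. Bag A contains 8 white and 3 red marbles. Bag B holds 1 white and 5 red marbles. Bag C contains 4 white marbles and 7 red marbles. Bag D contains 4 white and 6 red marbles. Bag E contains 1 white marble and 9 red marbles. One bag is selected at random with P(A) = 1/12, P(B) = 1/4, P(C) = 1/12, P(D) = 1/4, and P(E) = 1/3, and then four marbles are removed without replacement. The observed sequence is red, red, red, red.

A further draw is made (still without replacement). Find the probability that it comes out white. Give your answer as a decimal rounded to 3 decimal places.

0.297

Compute the likelihood of the observed sequence for each case: P(data | bag A) = (3/11)(2/10)(1/9)(0/8) = 0; P(data | bag B) = (5/6)(4/5)(3/4)(2/3) = 0.33333; P(data | bag C) = (7/11)(6/10)(5/9)(4/8) = 0.10606; P(data | bag D) = (6/10)(5/9)(4/8)(3/7) = 0.071429; P(data | bag E) = (9/10)(8/9)(7/8)(6/7) = 0.6.
Weighting by the prior gives 1/12 · 0 = 0, 1/4 · 0.33333 = 0.083333, 1/12 · 0.10606 = 0.0088384, 1/4 · 0.071429 = 0.017857, 1/3 · 0.6 = 0.2; these sum to 0.31003.
Dividing through by the total gives posterior P(bag A | data) = 0, P(bag B | data) = 0.26879, P(bag C | data) = 0.028508, P(bag D | data) = 0.057598, P(bag E | data) = 0.6451.
The predictive probability is P(white next | data) = (1/2)(0.26879) + (4/7)(0.028508) + (2/3)(0.057598) + (1/6)(0.6451) = 0.2966.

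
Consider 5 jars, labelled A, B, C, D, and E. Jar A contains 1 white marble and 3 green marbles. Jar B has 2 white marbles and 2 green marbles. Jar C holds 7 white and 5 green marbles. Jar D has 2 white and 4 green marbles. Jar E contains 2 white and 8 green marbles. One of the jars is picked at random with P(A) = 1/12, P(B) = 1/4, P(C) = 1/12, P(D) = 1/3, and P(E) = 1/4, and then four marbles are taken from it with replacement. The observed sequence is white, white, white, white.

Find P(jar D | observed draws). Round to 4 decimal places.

0.1367

The likelihood of the observed sequence under each hypothesis: P(data | jar A) = (1/4)(1/4)(1/4)(1/4) = 0.0039062; P(data | jar B) = (2/4)(2/4)(2/4)(2/4) = 0.0625; P(data | jar C) = (7/12)(7/12)(7/12)(7/12) = 0.11579; P(data | jar D) = (2/6)(2/6)(2/6)(2/6) = 0.012346; P(data | jar E) = (2/10)(2/10)(2/10)(2/10) = 0.0016.
Weighting by the prior gives 1/12 · 0.0039062 = 0.00032552, 1/4 · 0.0625 = 0.015625, 1/12 · 0.11579 = 0.0096491, 1/3 · 0.012346 = 0.0041152, 1/4 · 0.0016 = 0.0004; with total 0.030115.
Therefore the posterior P(jar D | data) = (0.0041152) / (0.030115) = 0.13665.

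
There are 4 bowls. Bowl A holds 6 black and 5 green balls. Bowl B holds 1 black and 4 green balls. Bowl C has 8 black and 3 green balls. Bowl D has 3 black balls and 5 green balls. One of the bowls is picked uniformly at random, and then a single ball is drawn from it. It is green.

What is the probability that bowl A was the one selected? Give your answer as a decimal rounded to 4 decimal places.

0.2112

Under each hypothesis, the probability of this draw is: P(data | bowl A) = (5/11) = 0.45455; P(data | bowl B) = (4/5) = 0.8; P(data | bowl C) = (3/11) = 0.27273; P(data | bowl D) = (5/8) = 0.625.
The prior-weighted likelihoods are 1/4 · 0.45455 = 0.11364, 1/4 · 0.8 = 0.2, 1/4 · 0.27273 = 0.068182, 1/4 · 0.625 = 0.15625; with total 0.53807.
Therefore the posterior P(bowl A | data) = (0.11364) / (0.53807) = 0.21119.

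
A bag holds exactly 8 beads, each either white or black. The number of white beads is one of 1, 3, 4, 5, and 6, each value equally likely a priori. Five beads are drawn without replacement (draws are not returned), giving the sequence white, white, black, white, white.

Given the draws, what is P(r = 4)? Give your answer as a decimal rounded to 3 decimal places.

0.082

Under each hypothesis, the probability of the observed sequence is: P(data | r = 1) = (1/8)(0/7) = 0; P(data | r = 3) = (3/8)(2/7)(5/6)(1/5)(0/4) = 0; P(data | r = 4) = (4/8)(3/7)(4/6)(2/5)(1/4) = 1/70; P(data | r = 5) = (5/8)(4/7)(3/6)(3/5)(2/4) = 3/56; P(data | r = 6) = (6/8)(5/7)(2/6)(4/5)(3/4) = 3/28.
Multiplying each by its prior: 1/5 · 0 = 0, 1/5 · 0 = 0, 1/5 · 1/70 = 1/350, 1/5 · 3/56 = 3/280, 1/5 · 3/28 = 3/140; summing to 7/200.
By Bayes' rule, P(r = 4 | data) = (1/350) / (7/200) = 4/49.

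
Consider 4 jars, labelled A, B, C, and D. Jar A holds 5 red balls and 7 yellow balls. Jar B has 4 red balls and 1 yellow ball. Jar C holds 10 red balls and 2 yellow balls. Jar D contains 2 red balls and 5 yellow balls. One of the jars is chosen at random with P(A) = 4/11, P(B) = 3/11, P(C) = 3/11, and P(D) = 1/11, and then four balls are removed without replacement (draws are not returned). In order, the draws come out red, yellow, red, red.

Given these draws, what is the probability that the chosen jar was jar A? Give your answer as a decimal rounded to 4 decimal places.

0.1280

The likelihood of the observed sequence under each hypothesis: P(data | jar A) = (5/12)(7/11)(4/10)(3/9) = 0.035354; P(data | jar B) = (4/5)(1/4)(3/3)(2/2) = 0.2; P(data | jar C) = (10/12)(2/11)(9/10)(8/9) = 0.12121; P(data | jar D) = (2/7)(5/6)(1/5)(0/4) = 0.
Multiplying each by its prior: 4/11 · 0.035354 = 0.012856, 3/11 · 0.2 = 0.054545, 3/11 · 0.12121 = 0.033058, 1/11 · 0 = 0; summing to 0.10046.
Hence P(jar A | data) = (0.012856) / (0.10046) = 0.12797.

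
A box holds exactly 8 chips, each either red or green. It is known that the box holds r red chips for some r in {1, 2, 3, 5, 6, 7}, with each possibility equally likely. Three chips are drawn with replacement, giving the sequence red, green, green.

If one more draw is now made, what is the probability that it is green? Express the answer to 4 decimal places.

The likelihood of the observed sequence under each hypothesis: P(data | r = 1) = (1/8)(7/8)(7/8) = 0.095703; P(data | r = 2) = (2/8)(6/8)(6/8) = 0.14062; P(data | r = 3) = (3/8)(5/8)(5/8) = 0.14648; P(data | r = 5) = (5/8)(3/8)(3/8) = 0.087891; P(data | r = 6) = (6/8)(2/8)(2/8) = 0.046875; P(data | r = 7) = (7/8)(1/8)(1/8) = 0.013672.
Weighting by the prior gives 1/6 · 0.095703 = 0.015951, 1/6 · 0.14062 = 0.023438, 1/6 · 0.14648 = 0.024414, 1/6 · 0.087891 = 0.014648, 1/6 · 0.046875 = 0.0078125, 1/6 · 0.013672 = 0.0022786; summing to 0.088542.
Dividing through by the total gives posterior P(r = 1 | data) = 0.18015, P(r = 2 | data) = 0.26471, P(r = 3 | data) = 0.27574, P(r = 5 | data) = 0.16544, P(r = 6 | data) = 0.088235, P(r = 7 | data) = 0.025735.
Averaging over the posterior, P(green next | data) = (7/8)(0.18015) + (3/4)(0.26471) + (5/8)(0.27574) + (3/8)(0.16544) + (1/4)(0.088235) + (1/8)(0.025735) = 0.61581.

0.6158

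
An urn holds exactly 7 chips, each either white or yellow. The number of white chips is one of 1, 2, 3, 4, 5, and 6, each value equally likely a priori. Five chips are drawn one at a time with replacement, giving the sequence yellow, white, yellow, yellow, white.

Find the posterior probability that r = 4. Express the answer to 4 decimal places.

0.2204

The likelihood of the observed sequence under each hypothesis: P(data | r = 1) = (6/7)(1/7)(6/7)(6/7)(1/7) = 0.012852; P(data | r = 2) = (5/7)(2/7)(5/7)(5/7)(2/7) = 0.02975; P(data | r = 3) = (4/7)(3/7)(4/7)(4/7)(3/7) = 0.034271; P(data | r = 4) = (3/7)(4/7)(3/7)(3/7)(4/7) = 0.025704; P(data | r = 5) = (2/7)(5/7)(2/7)(2/7)(5/7) = 0.0119; P(data | r = 6) = (1/7)(6/7)(1/7)(1/7)(6/7) = 0.002142.
Weighting by the prior gives 1/6 · 0.012852 = 0.002142, 1/6 · 0.02975 = 0.0049583, 1/6 · 0.034271 = 0.0057119, 1/6 · 0.025704 = 0.0042839, 1/6 · 0.0119 = 0.0019833, 1/6 · 0.002142 = 0.00035699; with total 0.019436.
By Bayes' rule, P(r = 4 | data) = (0.0042839) / (0.019436) = 0.22041.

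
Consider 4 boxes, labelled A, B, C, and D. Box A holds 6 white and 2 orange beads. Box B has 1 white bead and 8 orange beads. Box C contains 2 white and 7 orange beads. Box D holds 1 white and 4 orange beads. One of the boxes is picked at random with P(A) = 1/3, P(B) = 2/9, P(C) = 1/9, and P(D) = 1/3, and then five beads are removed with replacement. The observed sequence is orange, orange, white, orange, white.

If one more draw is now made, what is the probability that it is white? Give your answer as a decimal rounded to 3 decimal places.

Under each hypothesis, the probability of the observed sequence is: P(data | box A) = (2/8)(2/8)(6/8)(2/8)(6/8) = 0.0087891; P(data | box B) = (8/9)(8/9)(1/9)(8/9)(1/9) = 0.0086708; P(data | box C) = (7/9)(7/9)(2/9)(7/9)(2/9) = 0.023235; P(data | box D) = (4/5)(4/5)(1/5)(4/5)(1/5) = 0.02048.
Multiplying each by its prior: 1/3 · 0.0087891 = 0.0029297, 2/9 · 0.0086708 = 0.0019268, 1/9 · 0.023235 = 0.0025817, 1/3 · 0.02048 = 0.0068267; summing to 0.014265.
Dividing through by the total gives posterior P(box A | data) = 0.20538, P(box B | data) = 0.13508, P(box C | data) = 0.18098, P(box D | data) = 0.47857.
So P(white next | data) = Σ P(white next | H) P(H | data) = (3/4)(0.20538) + (1/9)(0.13508) + (2/9)(0.18098) + (1/5)(0.47857) = 0.30497.

0.305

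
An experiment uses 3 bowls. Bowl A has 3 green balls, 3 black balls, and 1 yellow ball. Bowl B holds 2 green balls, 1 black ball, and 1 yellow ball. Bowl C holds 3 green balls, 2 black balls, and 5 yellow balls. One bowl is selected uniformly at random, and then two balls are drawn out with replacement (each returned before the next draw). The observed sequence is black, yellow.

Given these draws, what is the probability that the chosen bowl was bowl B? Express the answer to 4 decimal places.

0.2794

The likelihood of the observed sequence under each hypothesis: P(data | bowl A) = (3/7)(1/7) = 0.061224; P(data | bowl B) = (1/4)(1/4) = 0.0625; P(data | bowl C) = (2/10)(5/10) = 0.1.
The prior-weighted likelihoods are 1/3 · 0.061224 = 0.020408, 1/3 · 0.0625 = 0.020833, 1/3 · 0.1 = 0.033333; summing to 0.074575.
By Bayes' rule, P(bowl B | data) = (0.020833) / (0.074575) = 0.27936.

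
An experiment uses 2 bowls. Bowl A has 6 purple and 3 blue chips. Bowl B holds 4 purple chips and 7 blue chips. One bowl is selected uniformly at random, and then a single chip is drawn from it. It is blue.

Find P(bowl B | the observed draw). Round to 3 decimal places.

0.656

The likelihood of this draw under each hypothesis: P(data | bowl A) = (3/9) = 1/3; P(data | bowl B) = (7/11) = 7/11.
Multiplying each by its prior: 1/2 · 1/3 = 1/6, 1/2 · 7/11 = 7/22; with total 16/33.
By Bayes' rule, P(bowl B | data) = (7/22) / (16/33) = 21/32.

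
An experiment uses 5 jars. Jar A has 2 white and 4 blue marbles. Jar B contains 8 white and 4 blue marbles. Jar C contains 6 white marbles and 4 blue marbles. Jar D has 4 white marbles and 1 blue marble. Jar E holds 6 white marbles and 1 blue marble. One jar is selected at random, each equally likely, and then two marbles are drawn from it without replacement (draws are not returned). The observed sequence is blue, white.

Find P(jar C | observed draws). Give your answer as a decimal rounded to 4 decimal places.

Under each hypothesis, the probability of the observed sequence is: P(data | jar A) = (4/6)(2/5) = 0.26667; P(data | jar B) = (4/12)(8/11) = 0.24242; P(data | jar C) = (4/10)(6/9) = 0.26667; P(data | jar D) = (1/5)(4/4) = 0.2; P(data | jar E) = (1/7)(6/6) = 0.14286.
Multiplying each by its prior: 1/5 · 0.26667 = 0.053333, 1/5 · 0.24242 = 0.048485, 1/5 · 0.26667 = 0.053333, 1/5 · 0.2 = 0.04, 1/5 · 0.14286 = 0.028571; these sum to 0.22372.
By Bayes' rule, P(jar C | data) = (0.053333) / (0.22372) = 0.23839.

0.2384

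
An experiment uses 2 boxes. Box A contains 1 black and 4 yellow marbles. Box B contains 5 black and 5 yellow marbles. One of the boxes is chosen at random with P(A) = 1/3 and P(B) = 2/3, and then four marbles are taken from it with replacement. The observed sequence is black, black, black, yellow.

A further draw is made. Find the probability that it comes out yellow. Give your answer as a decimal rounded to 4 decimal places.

Under each hypothesis, the probability of the observed sequence is: P(data | box A) = (1/5)(1/5)(1/5)(4/5) = 0.0064; P(data | box B) = (5/10)(5/10)(5/10)(5/10) = 0.0625.
Multiplying each by its prior: 1/3 · 0.0064 = 0.0021333, 2/3 · 0.0625 = 0.041667; with total 0.0438.
Dividing through by the total gives posterior P(box A | data) = 0.048706, P(box B | data) = 0.95129.
Averaging over the posterior, P(yellow next | data) = (4/5)(0.048706) + (1/2)(0.95129) = 0.51461.

0.5146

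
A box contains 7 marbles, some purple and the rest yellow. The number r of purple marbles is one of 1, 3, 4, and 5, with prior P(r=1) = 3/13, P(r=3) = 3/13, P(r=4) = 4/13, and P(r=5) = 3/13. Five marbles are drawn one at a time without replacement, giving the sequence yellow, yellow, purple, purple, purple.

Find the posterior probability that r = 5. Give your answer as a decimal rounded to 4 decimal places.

0.3125

For each hypothesis, P(data | H) works out to: P(data | r = 1) = (6/7)(5/6)(1/5)(0/4) = 0; P(data | r = 3) = (4/7)(3/6)(3/5)(2/4)(1/3) = 1/35; P(data | r = 4) = (3/7)(2/6)(4/5)(3/4)(2/3) = 2/35; P(data | r = 5) = (2/7)(1/6)(5/5)(4/4)(3/3) = 1/21.
Weighting by the prior gives 3/13 · 0 = 0, 3/13 · 1/35 = 3/455, 4/13 · 2/35 = 8/455, 3/13 · 1/21 = 1/91; with total 16/455.
Therefore the posterior P(r = 5 | data) = (1/91) / (16/455) = 5/16.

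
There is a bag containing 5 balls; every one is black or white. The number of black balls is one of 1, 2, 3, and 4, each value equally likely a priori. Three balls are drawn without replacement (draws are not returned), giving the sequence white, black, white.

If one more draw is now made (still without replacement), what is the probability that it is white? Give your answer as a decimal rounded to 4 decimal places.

0.6000

For each hypothesis, P(data | H) works out to: P(data | r = 1) = (4/5)(1/4)(3/3) = 1/5; P(data | r = 2) = (3/5)(2/4)(2/3) = 1/5; P(data | r = 3) = (2/5)(3/4)(1/3) = 1/10; P(data | r = 4) = (1/5)(4/4)(0/3) = 0.
The prior-weighted likelihoods are 1/4 · 1/5 = 1/20, 1/4 · 1/5 = 1/20, 1/4 · 1/10 = 1/40, 1/4 · 0 = 0; summing to 1/8.
Dividing through by the total gives posterior P(r = 1 | data) = 2/5, P(r = 2 | data) = 2/5, P(r = 3 | data) = 1/5, P(r = 4 | data) = 0.
The predictive probability is P(white next | data) = (1)(2/5) + (1/2)(2/5) + (0)(1/5) = 3/5.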